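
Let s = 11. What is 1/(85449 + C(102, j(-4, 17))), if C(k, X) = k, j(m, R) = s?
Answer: 1/85551 ≈ 1.1689e-5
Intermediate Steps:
j(m, R) = 11
1/(85449 + C(102, j(-4, 17))) = 1/(85449 + 102) = 1/85551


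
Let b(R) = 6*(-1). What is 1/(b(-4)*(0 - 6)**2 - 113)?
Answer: -1/329 ≈ -0.0030395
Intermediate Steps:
b(R) = -6
1/(b(-4)*(0 - 6)**2 - 113) = 1/(-6*(0 - 6)**2 - 113) = 1/(-6*(-6)**2 - 113) = 1/(-6*36 - 113) = 1/(-216 - 113) = 1/(-329) = -1/329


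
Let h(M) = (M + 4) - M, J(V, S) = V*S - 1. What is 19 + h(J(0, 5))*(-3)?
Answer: 7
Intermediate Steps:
J(V, S) = -1 + S*V (J(V, S) = S*V - 1 = -1 + S*V)
h(M) = 4 (h(M) = (4 + M) - M = 4)
19 + h(J(0, 5))*(-3) = 19 + 4*(-3) = 19 - 12 = 7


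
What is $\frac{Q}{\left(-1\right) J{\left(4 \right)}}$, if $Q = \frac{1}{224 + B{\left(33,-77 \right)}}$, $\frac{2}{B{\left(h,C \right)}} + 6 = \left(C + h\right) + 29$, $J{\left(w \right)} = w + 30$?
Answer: $- \frac{21}{159868} \approx -0.00013136$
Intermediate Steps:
$J{\left(w \right)} = 30 + w$
$B{\left(h,C \right)} = \frac{2}{23 + C + h}$ ($B{\left(h,C \right)} = \frac{2}{-6 + \left(\left(C + h\right) + 29\right)} = \frac{2}{-6 + \left(29 + C + h\right)} = \frac{2}{23 + C + h}$)
$Q = \frac{21}{4702}$ ($Q = \frac{1}{224 + \frac{2}{23 - 77 + 33}} = \frac{1}{224 + \frac{2}{-21}} = \frac{1}{224 + 2 \left(- \frac{1}{21}\right)} = \frac{1}{224 - \frac{2}{21}} = \frac{1}{\frac{4702}{21}} = \frac{21}{4702} \approx 0.0044662$)
$\frac{Q}{\left(-1\right) J{\left(4 \right)}} = \frac{21}{4702 \left(- (30 + 4)\right)} = \frac{21}{4702 \left(\left(-1\right) 34\right)} = \frac{21}{4702 \left(-34\right)} = \frac{21}{4702} \left(- \frac{1}{34}\right) = - \frac{21}{159868}$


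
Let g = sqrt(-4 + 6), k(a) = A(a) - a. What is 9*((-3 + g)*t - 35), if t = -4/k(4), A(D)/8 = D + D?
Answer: -1566/5 - 3*sqrt(2)/5 ≈ -314.05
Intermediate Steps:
A(D) = 16*D (A(D) = 8*(D + D) = 8*(2*D) = 16*D)
k(a) = 15*a (k(a) = 16*a - a = 15*a)
g = sqrt(2) ≈ 1.4142
t = -1/15 (t = -4/(15*4) = -4/60 = -4*1/60 = -1/15 ≈ -0.066667)
9*((-3 + g)*t - 35) = 9*((-3 + sqrt(2))*(-1/15) - 35) = 9*((1/5 - sqrt(2)/15) - 35) = 9*(-174/5 - sqrt(2)/15) = -1566/5 - 3*sqrt(2)/5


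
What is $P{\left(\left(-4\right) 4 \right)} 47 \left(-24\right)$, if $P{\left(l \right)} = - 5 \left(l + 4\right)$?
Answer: $-67680$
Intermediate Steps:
$P{\left(l \right)} = -20 - 5 l$ ($P{\left(l \right)} = - 5 \left(4 + l\right) = -20 - 5 l$)
$P{\left(\left(-4\right) 4 \right)} 47 \left(-24\right) = \left(-20 - 5 \left(\left(-4\right) 4\right)\right) 47 \left(-24\right) = \left(-20 - -80\right) 47 \left(-24\right) = \left(-20 + 80\right) 47 \left(-24\right) = 60 \cdot 47 \left(-24\right) = 2820 \left(-24\right) = -67680$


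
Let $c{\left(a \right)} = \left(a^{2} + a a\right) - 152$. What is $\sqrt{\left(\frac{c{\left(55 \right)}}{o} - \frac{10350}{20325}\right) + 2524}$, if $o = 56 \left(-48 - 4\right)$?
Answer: $\frac{\sqrt{24535468530937}}{98644} \approx 50.214$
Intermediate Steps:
$c{\left(a \right)} = -152 + 2 a^{2}$ ($c{\left(a \right)} = \left(a^{2} + a^{2}\right) - 152 = 2 a^{2} - 152 = -152 + 2 a^{2}$)
$o = -2912$ ($o = 56 \left(-52\right) = -2912$)
$\sqrt{\left(\frac{c{\left(55 \right)}}{o} - \frac{10350}{20325}\right) + 2524} = \sqrt{\left(\frac{-152 + 2 \cdot 55^{2}}{-2912} - \frac{10350}{20325}\right) + 2524} = \sqrt{\left(\left(-152 + 2 \cdot 3025\right) \left(- \frac{1}{2912}\right) - \frac{138}{271}\right) + 2524} = \sqrt{\left(\left(-152 + 6050\right) \left(- \frac{1}{2912}\right) - \frac{138}{271}\right) + 2524} = \sqrt{\left(5898 \left(- \frac{1}{2912}\right) - \frac{138}{271}\right) + 2524} = \sqrt{\left(- \frac{2949}{1456} - \frac{138}{271}\right) + 2524} = \sqrt{- \frac{1000107}{394576} + 2524} = \sqrt{\frac{994909717}{394576}} = \frac{\sqrt{24535468530937}}{98644}$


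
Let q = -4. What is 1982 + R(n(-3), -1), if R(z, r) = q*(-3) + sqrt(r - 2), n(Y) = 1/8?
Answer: 1994 + I*sqrt(3) ≈ 1994.0 + 1.732*I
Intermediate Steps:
n(Y) = 1/8
R(z, r) = 12 + sqrt(-2 + r) (R(z, r) = -4*(-3) + sqrt(r - 2) = 12 + sqrt(-2 + r))
1982 + R(n(-3), -1) = 1982 + (12 + sqrt(-2 - 1)) = 1982 + (12 + sqrt(-3)) = 1982 + (12 + I*sqrt(3)) = 1994 + I*sqrt(3)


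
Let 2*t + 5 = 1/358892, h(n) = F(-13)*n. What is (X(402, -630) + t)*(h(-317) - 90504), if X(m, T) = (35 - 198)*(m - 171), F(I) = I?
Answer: 2334804246748413/717784 ≈ 3.2528e+9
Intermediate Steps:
h(n) = -13*n
t = -1794459/717784 (t = -5/2 + (½)/358892 = -5/2 + (½)*(1/358892) = -5/2 + 1/717784 = -1794459/717784 ≈ -2.5000)
X(m, T) = 27873 - 163*m (X(m, T) = -163*(-171 + m) = 27873 - 163*m)
(X(402, -630) + t)*(h(-317) - 90504) = ((27873 - 163*402) - 1794459/717784)*(-13*(-317) - 90504) = ((27873 - 65526) - 1794459/717784)*(4121 - 90504) = (-37653 - 1794459/717784)*(-86383) = -27028515411/717784*(-86383) = 2334804246748413/717784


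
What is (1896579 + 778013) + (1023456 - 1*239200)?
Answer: 3458848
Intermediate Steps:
(1896579 + 778013) + (1023456 - 1*239200) = 2674592 + (1023456 - 239200) = 2674592 + 784256 = 3458848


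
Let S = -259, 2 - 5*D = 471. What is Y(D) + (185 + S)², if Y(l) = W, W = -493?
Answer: 4983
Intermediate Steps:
D = -469/5 (D = ⅖ - ⅕*471 = ⅖ - 471/5 = -469/5 ≈ -93.800)
Y(l) = -493
Y(D) + (185 + S)² = -493 + (185 - 259)² = -493 + (-74)² = -493 + 5476 = 4983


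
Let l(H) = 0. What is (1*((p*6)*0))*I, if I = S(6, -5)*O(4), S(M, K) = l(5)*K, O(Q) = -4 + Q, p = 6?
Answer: 0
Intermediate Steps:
S(M, K) = 0 (S(M, K) = 0*K = 0)
I = 0 (I = 0*(-4 + 4) = 0*0 = 0)
(1*((p*6)*0))*I = (1*((6*6)*0))*0 = (1*(36*0))*0 = (1*0)*0 = 0*0 = 0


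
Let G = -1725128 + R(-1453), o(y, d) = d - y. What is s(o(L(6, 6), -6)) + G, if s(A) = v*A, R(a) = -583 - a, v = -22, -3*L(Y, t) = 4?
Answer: -5172466/3 ≈ -1.7242e+6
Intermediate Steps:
L(Y, t) = -4/3 (L(Y, t) = -1/3*4 = -4/3)
s(A) = -22*A
G = -1724258 (G = -1725128 + (-583 - 1*(-1453)) = -1725128 + (-583 + 1453) = -1725128 + 870 = -1724258)
s(o(L(6, 6), -6)) + G = -22*(-6 - 1*(-4/3)) - 1724258 = -22*(-6 + 4/3) - 1724258 = -22*(-14/3) - 1724258 = 308/3 - 1724258 = -5172466/3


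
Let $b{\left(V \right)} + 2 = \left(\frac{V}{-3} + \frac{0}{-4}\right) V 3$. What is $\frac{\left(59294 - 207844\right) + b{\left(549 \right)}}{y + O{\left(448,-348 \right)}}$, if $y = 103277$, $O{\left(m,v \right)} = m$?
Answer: $- \frac{449953}{103725} \approx -4.3379$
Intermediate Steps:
$b{\left(V \right)} = -2 - V^{2}$ ($b{\left(V \right)} = -2 + \left(\frac{V}{-3} + \frac{0}{-4}\right) V 3 = -2 + \left(V \left(- \frac{1}{3}\right) + 0 \left(- \frac{1}{4}\right)\right) V 3 = -2 + \left(- \frac{V}{3} + 0\right) V 3 = -2 + - \frac{V}{3} V 3 = -2 + - \frac{V^{2}}{3} \cdot 3 = -2 - V^{2}$)
$\frac{\left(59294 - 207844\right) + b{\left(549 \right)}}{y + O{\left(448,-348 \right)}} = \frac{\left(59294 - 207844\right) - 301403}{103277 + 448} = \frac{-148550 - 301403}{103725} = \left(-148550 - 301403\right) \frac{1}{103725} = \left(-449953\right) \frac{1}{103725} = - \frac{449953}{103725}$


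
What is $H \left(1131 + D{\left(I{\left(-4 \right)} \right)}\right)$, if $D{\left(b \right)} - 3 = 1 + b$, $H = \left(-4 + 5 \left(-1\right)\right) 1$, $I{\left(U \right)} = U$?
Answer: $-10179$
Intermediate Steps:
$H = -9$ ($H = \left(-4 - 5\right) 1 = \left(-9\right) 1 = -9$)
$D{\left(b \right)} = 4 + b$ ($D{\left(b \right)} = 3 + \left(1 + b\right) = 4 + b$)
$H \left(1131 + D{\left(I{\left(-4 \right)} \right)}\right) = - 9 \left(1131 + \left(4 - 4\right)\right) = - 9 \left(1131 + 0\right) = \left(-9\right) 1131 = -10179$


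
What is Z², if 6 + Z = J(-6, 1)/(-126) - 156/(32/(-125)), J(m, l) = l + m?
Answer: 92489582641/254016 ≈ 3.6411e+5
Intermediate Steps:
Z = 304121/504 (Z = -6 + ((1 - 6)/(-126) - 156/(32/(-125))) = -6 + (-5*(-1/126) - 156/(32*(-1/125))) = -6 + (5/126 - 156/(-32/125)) = -6 + (5/126 - 156*(-125/32)) = -6 + (5/126 + 4875/8) = -6 + 307145/504 = 304121/504 ≈ 603.42)
Z² = (304121/504)² = 92489582641/254016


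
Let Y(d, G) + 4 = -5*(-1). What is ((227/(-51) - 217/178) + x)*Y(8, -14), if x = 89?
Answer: 756469/9078 ≈ 83.330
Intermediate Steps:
Y(d, G) = 1 (Y(d, G) = -4 - 5*(-1) = -4 + 5 = 1)
((227/(-51) - 217/178) + x)*Y(8, -14) = ((227/(-51) - 217/178) + 89)*1 = ((227*(-1/51) - 217*1/178) + 89)*1 = ((-227/51 - 217/178) + 89)*1 = (-51473/9078 + 89)*1 = (756469/9078)*1 = 756469/9078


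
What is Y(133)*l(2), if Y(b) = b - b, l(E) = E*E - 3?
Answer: 0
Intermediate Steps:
l(E) = -3 + E² (l(E) = E² - 3 = -3 + E²)
Y(b) = 0
Y(133)*l(2) = 0*(-3 + 2²) = 0*(-3 + 4) = 0*1 = 0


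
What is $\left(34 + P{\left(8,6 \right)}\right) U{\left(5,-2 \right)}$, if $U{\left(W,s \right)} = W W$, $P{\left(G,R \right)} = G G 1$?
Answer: $2450$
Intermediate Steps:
$P{\left(G,R \right)} = G^{2}$ ($P{\left(G,R \right)} = G^{2} \cdot 1 = G^{2}$)
$U{\left(W,s \right)} = W^{2}$
$\left(34 + P{\left(8,6 \right)}\right) U{\left(5,-2 \right)} = \left(34 + 8^{2}\right) 5^{2} = \left(34 + 64\right) 25 = 98 \cdot 25 = 2450$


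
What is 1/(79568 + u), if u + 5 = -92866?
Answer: -1/13303 ≈ -7.5171e-5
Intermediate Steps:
u = -92871 (u = -5 - 92866 = -92871)
1/(79568 + u) = 1/(79568 - 92871) = 1/(-13303) = -1/13303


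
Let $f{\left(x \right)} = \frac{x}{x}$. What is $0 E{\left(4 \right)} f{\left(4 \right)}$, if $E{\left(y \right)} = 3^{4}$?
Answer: $0$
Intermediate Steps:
$f{\left(x \right)} = 1$
$E{\left(y \right)} = 81$
$0 E{\left(4 \right)} f{\left(4 \right)} = 0 \cdot 81 \cdot 1 = 0 \cdot 1 = 0$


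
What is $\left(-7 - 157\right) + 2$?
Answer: $-162$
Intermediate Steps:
$\left(-7 - 157\right) + 2 = -164 + 2 = -162$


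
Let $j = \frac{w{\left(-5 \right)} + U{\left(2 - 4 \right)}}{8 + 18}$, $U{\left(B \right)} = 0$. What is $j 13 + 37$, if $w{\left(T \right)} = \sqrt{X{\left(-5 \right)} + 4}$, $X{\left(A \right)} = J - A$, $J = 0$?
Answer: $\frac{77}{2} \approx 38.5$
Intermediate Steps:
$X{\left(A \right)} = - A$ ($X{\left(A \right)} = 0 - A = - A$)
$w{\left(T \right)} = 3$ ($w{\left(T \right)} = \sqrt{\left(-1\right) \left(-5\right) + 4} = \sqrt{5 + 4} = \sqrt{9} = 3$)
$j = \frac{3}{26}$ ($j = \frac{3 + 0}{8 + 18} = \frac{3}{26} \approx 0.11538$)
$j 13 + 37 = \frac{3}{26} \cdot 13 + 37 = \frac{3}{2} + 37 = \frac{77}{2}$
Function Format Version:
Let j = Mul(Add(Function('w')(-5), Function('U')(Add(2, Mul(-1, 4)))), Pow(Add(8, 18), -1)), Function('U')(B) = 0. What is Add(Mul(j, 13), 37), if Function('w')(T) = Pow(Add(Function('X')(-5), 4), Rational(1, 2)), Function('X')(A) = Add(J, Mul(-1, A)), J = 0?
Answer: Rational(77, 2) ≈ 38.500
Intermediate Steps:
Function('X')(A) = Mul(-1, A) (Function('X')(A) = Add(0, Mul(-1, A)) = Mul(-1, A))
Function('w')(T) = 3 (Function('w')(T) = Pow(Add(Mul(-1, -5), 4), Rational(1, 2)) = Pow(Add(5, 4), Rational(1, 2)) = Pow(9, Rational(1, 2)) = 3)
j = Rational(3, 26) (j = Mul(Add(3, 0), Pow(Add(8, 18), -1)) = Mul(3, Pow(26, -1)) = Mul(3, Rational(1, 26)) = Rational(3, 26) ≈ 0.11538)
Add(Mul(j, 13), 37) = Add(Mul(Rational(3, 26), 13), 37) = Add(Rational(3, 2), 37) = Rational(77, 2)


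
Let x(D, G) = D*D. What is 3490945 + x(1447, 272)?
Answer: 5584754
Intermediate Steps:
x(D, G) = D**2
3490945 + x(1447, 272) = 3490945 + 1447**2 = 3490945 + 2093809 = 5584754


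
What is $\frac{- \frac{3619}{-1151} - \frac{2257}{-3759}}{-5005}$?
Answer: $- \frac{16201628}{21654678045} \approx -0.00074818$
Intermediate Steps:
$\frac{- \frac{3619}{-1151} - \frac{2257}{-3759}}{-5005} = \left(\left(-3619\right) \left(- \frac{1}{1151}\right) - - \frac{2257}{3759}\right) \left(- \frac{1}{5005}\right) = \left(\frac{3619}{1151} + \frac{2257}{3759}\right) \left(- \frac{1}{5005}\right) = \frac{16201628}{4326609} \left(- \frac{1}{5005}\right) = - \frac{16201628}{21654678045}$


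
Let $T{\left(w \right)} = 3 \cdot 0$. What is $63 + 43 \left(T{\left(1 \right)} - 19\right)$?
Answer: $-754$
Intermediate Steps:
$T{\left(w \right)} = 0$
$63 + 43 \left(T{\left(1 \right)} - 19\right) = 63 + 43 \left(0 - 19\right) = 63 + 43 \left(-19\right) = 63 - 817 = -754$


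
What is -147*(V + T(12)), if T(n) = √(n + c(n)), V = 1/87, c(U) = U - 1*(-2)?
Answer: -49/29 - 147*√26 ≈ -751.25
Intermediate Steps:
c(U) = 2 + U (c(U) = U + 2 = 2 + U)
V = 1/87 ≈ 0.011494
T(n) = √(2 + 2*n) (T(n) = √(n + (2 + n)) = √(2 + 2*n))
-147*(V + T(12)) = -147*(1/87 + √(2 + 2*12)) = -147*(1/87 + √(2 + 24)) = -147*(1/87 + √26) = -49/29 - 147*√26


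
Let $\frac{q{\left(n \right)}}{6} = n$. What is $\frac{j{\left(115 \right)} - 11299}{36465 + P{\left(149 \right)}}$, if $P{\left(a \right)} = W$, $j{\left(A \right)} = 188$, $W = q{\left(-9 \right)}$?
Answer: $- \frac{11111}{36411} \approx -0.30515$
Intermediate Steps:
$q{\left(n \right)} = 6 n$
$W = -54$ ($W = 6 \left(-9\right) = -54$)
$P{\left(a \right)} = -54$
$\frac{j{\left(115 \right)} - 11299}{36465 + P{\left(149 \right)}} = \frac{188 - 11299}{36465 - 54} = - \frac{11111}{36411}$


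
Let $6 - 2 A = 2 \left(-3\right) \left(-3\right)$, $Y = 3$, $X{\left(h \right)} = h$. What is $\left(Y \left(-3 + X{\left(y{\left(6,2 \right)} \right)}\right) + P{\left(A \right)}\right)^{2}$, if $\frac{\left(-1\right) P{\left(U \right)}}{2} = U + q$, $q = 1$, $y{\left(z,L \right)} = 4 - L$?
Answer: $49$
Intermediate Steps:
$A = -6$ ($A = 3 - \frac{2 \left(-3\right) \left(-3\right)}{2} = 3 - \frac{\left(-6\right) \left(-3\right)}{2} = 3 - 9 = -6$)
$P{\left(U \right)} = -2 - 2 U$ ($P{\left(U \right)} = - 2 \left(U + 1\right) = - 2 \left(1 + U\right) = -2 - 2 U$)
$\left(Y \left(-3 + X{\left(y{\left(6,2 \right)} \right)}\right) + P{\left(A \right)}\right)^{2} = \left(3 \left(-3 + \left(4 - 2\right)\right) - -10\right)^{2} = \left(3 \left(-3 + \left(4 - 2\right)\right) + \left(-2 + 12\right)\right)^{2} = \left(3 \left(-3 + 2\right) + 10\right)^{2} = \left(3 \left(-1\right) + 10\right)^{2} = \left(-3 + 10\right)^{2} = 7^{2} = 49$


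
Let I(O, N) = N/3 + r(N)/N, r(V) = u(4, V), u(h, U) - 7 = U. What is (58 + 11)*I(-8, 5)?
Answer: 1403/5 ≈ 280.60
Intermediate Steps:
u(h, U) = 7 + U
r(V) = 7 + V
I(O, N) = N/3 + (7 + N)/N
(58 + 11)*I(-8, 5) = (58 + 11)*(1 + 7/5 + (1/3)*5) = 69*(1 + 7*(1/5) + 5/3) = 69*(1 + 7/5 + 5/3) = 69*(61/15) = 1403/5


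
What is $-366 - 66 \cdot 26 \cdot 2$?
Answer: $-3798$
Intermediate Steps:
$-366 - 66 \cdot 26 \cdot 2 = -366 - 3432 = -3798$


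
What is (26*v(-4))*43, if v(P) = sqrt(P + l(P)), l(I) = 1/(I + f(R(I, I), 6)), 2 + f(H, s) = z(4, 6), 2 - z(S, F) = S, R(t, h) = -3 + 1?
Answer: 559*I*sqrt(66)/2 ≈ 2270.7*I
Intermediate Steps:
R(t, h) = -2
z(S, F) = 2 - S
f(H, s) = -4 (f(H, s) = -2 + (2 - 1*4) = -2 + (2 - 4) = -2 - 2 = -4)
l(I) = 1/(-4 + I) (l(I) = 1/(I - 4) = 1/(-4 + I))
v(P) = sqrt(P + 1/(-4 + P))
(26*v(-4))*43 = (26*sqrt((1 - 4*(-4 - 4))/(-4 - 4)))*43 = (26*sqrt((1 - 4*(-8))/(-8)))*43 = (26*sqrt(-(1 + 32)/8))*43 = (26*sqrt(-1/8*33))*43 = (26*sqrt(-33/8))*43 = (26*(I*sqrt(66)/4))*43 = (13*I*sqrt(66)/2)*43 = 559*I*sqrt(66)/2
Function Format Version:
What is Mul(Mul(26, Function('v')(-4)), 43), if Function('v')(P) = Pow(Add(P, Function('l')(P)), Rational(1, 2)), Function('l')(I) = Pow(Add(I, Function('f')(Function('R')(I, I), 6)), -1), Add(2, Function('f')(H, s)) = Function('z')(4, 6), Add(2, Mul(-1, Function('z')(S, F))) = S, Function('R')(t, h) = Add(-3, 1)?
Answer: Mul(Rational(559, 2), I, Pow(66, Rational(1, 2))) ≈ Mul(2270.7, I)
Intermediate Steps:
Function('R')(t, h) = -2
Function('z')(S, F) = Add(2, Mul(-1, S))
Function('f')(H, s) = -4 (Function('f')(H, s) = Add(-2, Add(2, Mul(-1, 4))) = Add(-2, Add(2, -4)) = Add(-2, -2) = -4)
Function('l')(I) = Pow(Add(-4, I), -1) (Function('l')(I) = Pow(Add(I, -4), -1) = Pow(Add(-4, I), -1))
Function('v')(P) = Pow(Add(P, Pow(Add(-4, P), -1)), Rational(1, 2))
Mul(Mul(26, Function('v')(-4)), 43) = Mul(Mul(26, Pow(Mul(Pow(Add(-4, -4), -1), Add(1, Mul(-4, Add(-4, -4)))), Rational(1, 2))), 43) = Mul(Mul(26, Pow(Mul(Pow(-8, -1), Add(1, Mul(-4, -8))), Rational(1, 2))), 43) = Mul(Mul(26, Pow(Mul(Rational(-1, 8), Add(1, 32)), Rational(1, 2))), 43) = Mul(Mul(26, Pow(Mul(Rational(-1, 8), 33), Rational(1, 2))), 43) = Mul(Mul(26, Pow(Rational(-33, 8), Rational(1, 2))), 43) = Mul(Mul(26, Mul(Rational(1, 4), I, Pow(66, Rational(1, 2)))), 43) = Mul(Mul(Rational(13, 2), I, Pow(66, Rational(1, 2))), 43) = Mul(Rational(559, 2), I, Pow(66, Rational(1, 2)))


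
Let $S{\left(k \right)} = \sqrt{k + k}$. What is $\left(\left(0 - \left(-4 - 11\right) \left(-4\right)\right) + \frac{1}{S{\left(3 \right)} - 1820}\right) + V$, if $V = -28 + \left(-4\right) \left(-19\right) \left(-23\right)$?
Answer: $- \frac{3040778602}{1656197} - \frac{\sqrt{6}}{3312394} \approx -1836.0$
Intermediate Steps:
$S{\left(k \right)} = \sqrt{2} \sqrt{k}$ ($S{\left(k \right)} = \sqrt{2 k} = \sqrt{2} \sqrt{k}$)
$V = -1776$ ($V = -28 + 76 \left(-23\right) = -28 - 1748 = -1776$)
$\left(\left(0 - \left(-4 - 11\right) \left(-4\right)\right) + \frac{1}{S{\left(3 \right)} - 1820}\right) + V = \left(\left(0 - \left(-4 - 11\right) \left(-4\right)\right) + \frac{1}{\sqrt{2} \sqrt{3} - 1820}\right) - 1776 = \left(\left(0 - \left(-15\right) \left(-4\right)\right) + \frac{1}{\sqrt{6} - 1820}\right) - 1776 = \left(\left(0 - 60\right) + \frac{1}{-1820 + \sqrt{6}}\right) - 1776 = \left(-60 + \frac{1}{-1820 + \sqrt{6}}\right) - 1776 = -1836 + \frac{1}{-1820 + \sqrt{6}}$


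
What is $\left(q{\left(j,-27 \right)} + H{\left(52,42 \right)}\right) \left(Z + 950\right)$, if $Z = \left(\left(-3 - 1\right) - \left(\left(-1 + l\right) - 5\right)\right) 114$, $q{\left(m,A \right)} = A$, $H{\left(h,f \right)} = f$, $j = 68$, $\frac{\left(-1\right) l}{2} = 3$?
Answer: $27930$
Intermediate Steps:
$l = -6$ ($l = \left(-2\right) 3 = -6$)
$Z = 912$ ($Z = \left(\left(-3 - 1\right) - \left(\left(-1 - 6\right) - 5\right)\right) 114 = \left(\left(-3 - 1\right) - \left(-7 - 5\right)\right) 114 = \left(-4 - -12\right) 114 = \left(-4 + 12\right) 114 = 8 \cdot 114 = 912$)
$\left(q{\left(j,-27 \right)} + H{\left(52,42 \right)}\right) \left(Z + 950\right) = \left(-27 + 42\right) \left(912 + 950\right) = 15 \cdot 1862 = 27930$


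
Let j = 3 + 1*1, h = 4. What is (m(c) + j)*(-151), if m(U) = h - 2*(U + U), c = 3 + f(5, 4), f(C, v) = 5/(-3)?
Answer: -1208/3 ≈ -402.67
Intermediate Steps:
f(C, v) = -5/3 (f(C, v) = 5*(-⅓) = -5/3)
c = 4/3 (c = 3 - 5/3 = 4/3 ≈ 1.3333)
m(U) = 4 - 4*U (m(U) = 4 - 2*(U + U) = 4 - 4*U)
j = 4 (j = 3 + 1 = 4)
(m(c) + j)*(-151) = ((4 - 4*4/3) + 4)*(-151) = ((4 - 16/3) + 4)*(-151) = (-4/3 + 4)*(-151) = (8/3)*(-151) = -1208/3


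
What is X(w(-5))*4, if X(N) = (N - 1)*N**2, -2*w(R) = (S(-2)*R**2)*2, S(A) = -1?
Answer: 60000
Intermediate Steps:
w(R) = R**2 (w(R) = -(-R**2)*2/2 = -(-1)*R**2 = R**2)
X(N) = N**2*(-1 + N) (X(N) = (-1 + N)*N**2 = N**2*(-1 + N))
X(w(-5))*4 = (((-5)**2)**2*(-1 + (-5)**2))*4 = (25**2*(-1 + 25))*4 = (625*24)*4 = 15000*4 = 60000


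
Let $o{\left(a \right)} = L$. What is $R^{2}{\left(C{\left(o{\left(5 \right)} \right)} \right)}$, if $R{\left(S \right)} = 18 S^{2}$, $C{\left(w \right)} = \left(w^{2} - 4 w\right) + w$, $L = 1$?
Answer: $5184$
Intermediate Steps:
$o{\left(a \right)} = 1$
$C{\left(w \right)} = w^{2} - 3 w$
$R^{2}{\left(C{\left(o{\left(5 \right)} \right)} \right)} = \left(18 \left(1 \left(-3 + 1\right)\right)^{2}\right)^{2} = \left(18 \left(1 \left(-2\right)\right)^{2}\right)^{2} = \left(18 \left(-2\right)^{2}\right)^{2} = \left(18 \cdot 4\right)^{2} = 72^{2} = 5184$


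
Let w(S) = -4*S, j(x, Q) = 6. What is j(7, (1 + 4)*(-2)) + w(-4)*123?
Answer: 1974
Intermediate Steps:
j(7, (1 + 4)*(-2)) + w(-4)*123 = 6 - 4*(-4)*123 = 6 + 16*123 = 6 + 1968 = 1974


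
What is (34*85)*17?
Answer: 49130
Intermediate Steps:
(34*85)*17 = 2890*17 = 49130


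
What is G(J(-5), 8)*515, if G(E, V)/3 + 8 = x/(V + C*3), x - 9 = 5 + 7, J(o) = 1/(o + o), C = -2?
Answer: 7725/2 ≈ 3862.5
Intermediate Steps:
J(o) = 1/(2*o)
x = 21 (x = 9 + (5 + 7) = 9 + 12 = 21)
G(E, V) = -24 + 63/(-6 + V) (G(E, V) = -24 + 3*(21/(V - 2*3)) = -24 + 3*(21/(V - 6)) = -24 + 3*(21/(-6 + V)) = -24 + 63/(-6 + V))
G(J(-5), 8)*515 = (3*(69 - 8*8)/(-6 + 8))*515 = (3*(69 - 64)/2)*515 = (3*(½)*5)*515 = (15/2)*515 = 7725/2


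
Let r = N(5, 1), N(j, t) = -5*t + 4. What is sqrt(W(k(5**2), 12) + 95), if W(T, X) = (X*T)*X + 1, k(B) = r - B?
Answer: 8*I*sqrt(57) ≈ 60.399*I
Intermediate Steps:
N(j, t) = 4 - 5*t
r = -1 (r = 4 - 5*1 = 4 - 5 = -1)
k(B) = -1 - B
W(T, X) = 1 + T*X**2 (W(T, X) = (T*X)*X + 1 = T*X**2 + 1 = 1 + T*X**2)
sqrt(W(k(5**2), 12) + 95) = sqrt((1 + (-1 - 1*5**2)*12**2) + 95) = sqrt((1 + (-1 - 1*25)*144) + 95) = sqrt((1 + (-1 - 25)*144) + 95) = sqrt((1 - 26*144) + 95) = sqrt((1 - 3744) + 95) = sqrt(-3743 + 95) = sqrt(-3648) = 8*I*sqrt(57)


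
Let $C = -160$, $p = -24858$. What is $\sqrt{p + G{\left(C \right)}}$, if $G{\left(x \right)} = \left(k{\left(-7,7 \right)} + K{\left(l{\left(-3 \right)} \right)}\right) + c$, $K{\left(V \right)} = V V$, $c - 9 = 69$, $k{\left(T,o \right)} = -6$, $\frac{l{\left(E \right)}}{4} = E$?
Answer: $111 i \sqrt{2} \approx 156.98 i$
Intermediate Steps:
$l{\left(E \right)} = 4 E$
$c = 78$ ($c = 9 + 69 = 78$)
$K{\left(V \right)} = V^{2}$
$G{\left(x \right)} = 216$ ($G{\left(x \right)} = \left(-6 + \left(4 \left(-3\right)\right)^{2}\right) + 78 = \left(-6 + \left(-12\right)^{2}\right) + 78 = \left(-6 + 144\right) + 78 = 138 + 78 = 216$)
$\sqrt{p + G{\left(C \right)}} = \sqrt{-24858 + 216} = \sqrt{-24642} = 111 i \sqrt{2}$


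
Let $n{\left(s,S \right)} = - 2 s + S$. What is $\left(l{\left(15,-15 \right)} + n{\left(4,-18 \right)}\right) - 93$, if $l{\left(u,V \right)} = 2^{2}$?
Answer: $-115$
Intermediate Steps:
$n{\left(s,S \right)} = S - 2 s$
$l{\left(u,V \right)} = 4$
$\left(l{\left(15,-15 \right)} + n{\left(4,-18 \right)}\right) - 93 = \left(4 - 26\right) - 93 = -22 - 93 = -115$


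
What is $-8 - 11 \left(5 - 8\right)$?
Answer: $25$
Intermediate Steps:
$-8 - 11 \left(5 - 8\right) = -8 - -33 = -8 + 33 = 25$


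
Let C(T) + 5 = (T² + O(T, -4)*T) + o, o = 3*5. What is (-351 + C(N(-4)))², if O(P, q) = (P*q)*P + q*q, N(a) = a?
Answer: 17689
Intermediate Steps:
O(P, q) = q² + q*P² (O(P, q) = q*P² + q² = q² + q*P²)
o = 15
C(T) = 10 + T² + T*(16 - 4*T²) (C(T) = -5 + ((T² + (-4*(-4 + T²))*T) + 15) = -5 + ((T² + (16 - 4*T²)*T) + 15) = -5 + ((T² + T*(16 - 4*T²)) + 15) = -5 + (15 + T² + T*(16 - 4*T²)) = 10 + T² + T*(16 - 4*T²))
(-351 + C(N(-4)))² = (-351 + (10 + (-4)² + 4*(-4)*(4 - 1*(-4)²)))² = (-351 + (10 + 16 + 4*(-4)*(4 - 1*16)))² = (-351 + (10 + 16 + 4*(-4)*(4 - 16)))² = (-351 + (10 + 16 + 4*(-4)*(-12)))² = (-351 + (10 + 16 + 192))² = (-351 + 218)² = (-133)² = 17689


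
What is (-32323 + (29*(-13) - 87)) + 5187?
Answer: -27600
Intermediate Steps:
(-32323 + (29*(-13) - 87)) + 5187 = (-32323 + (-377 - 87)) + 5187 = (-32323 - 464) + 5187 = -32787 + 5187 = -27600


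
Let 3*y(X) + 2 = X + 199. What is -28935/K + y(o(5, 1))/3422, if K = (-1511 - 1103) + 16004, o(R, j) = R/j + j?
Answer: -507463/237003 ≈ -2.1412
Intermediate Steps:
o(R, j) = j + R/j (o(R, j) = R/j + j = j + R/j)
y(X) = 197/3 + X/3 (y(X) = -⅔ + (X + 199)/3 = -⅔ + (199 + X)/3 = -⅔ + (199/3 + X/3) = 197/3 + X/3)
K = 13390 (K = -2614 + 16004 = 13390)
-28935/K + y(o(5, 1))/3422 = -28935/13390 + (197/3 + (1 + 5/1)/3)/3422 = -28935*1/13390 + (197/3 + (1 + 5*1)/3)*(1/3422) = -5787/2678 + (197/3 + (1 + 5)/3)*(1/3422) = -5787/2678 + (197/3 + (⅓)*6)*(1/3422) = -5787/2678 + (197/3 + 2)*(1/3422) = -5787/2678 + (203/3)*(1/3422) = -5787/2678 + 7/354 = -507463/237003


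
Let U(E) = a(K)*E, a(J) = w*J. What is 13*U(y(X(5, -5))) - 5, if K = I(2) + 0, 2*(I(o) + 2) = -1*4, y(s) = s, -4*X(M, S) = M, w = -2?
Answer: -135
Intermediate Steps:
X(M, S) = -M/4
I(o) = -4 (I(o) = -2 + (-1*4)/2 = -2 + (½)*(-4) = -2 - 2 = -4)
K = -4 (K = -4 + 0 = -4)
a(J) = -2*J
U(E) = 8*E (U(E) = (-2*(-4))*E = 8*E)
13*U(y(X(5, -5))) - 5 = 13*(8*(-¼*5)) - 5 = 13*(8*(-5/4)) - 5 = 13*(-10) - 5 = -130 - 5 = -135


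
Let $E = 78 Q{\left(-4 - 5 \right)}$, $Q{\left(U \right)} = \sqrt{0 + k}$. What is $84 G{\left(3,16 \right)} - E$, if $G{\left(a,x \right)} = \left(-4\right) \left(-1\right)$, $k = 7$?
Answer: $336 - 78 \sqrt{7} \approx 129.63$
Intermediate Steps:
$G{\left(a,x \right)} = 4$
$Q{\left(U \right)} = \sqrt{7}$ ($Q{\left(U \right)} = \sqrt{0 + 7} = \sqrt{7}$)
$E = 78 \sqrt{7} \approx 206.37$
$84 G{\left(3,16 \right)} - E = 84 \cdot 4 - 78 \sqrt{7} = 336 - 78 \sqrt{7}$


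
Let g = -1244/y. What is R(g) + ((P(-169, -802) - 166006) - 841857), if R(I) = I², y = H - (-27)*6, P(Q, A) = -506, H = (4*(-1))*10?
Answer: -3751754165/3721 ≈ -1.0083e+6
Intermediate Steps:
H = -40 (H = -4*10 = -40)
y = 122 (y = -40 - (-27)*6 = -40 - 1*(-162) = -40 + 162 = 122)
g = -622/61 (g = -1244/122 = -1244*1/122 = -622/61 ≈ -10.197)
R(g) + ((P(-169, -802) - 166006) - 841857) = (-622/61)² + ((-506 - 166006) - 841857) = 386884/3721 + (-166512 - 841857) = 386884/3721 - 1008369 = -3751754165/3721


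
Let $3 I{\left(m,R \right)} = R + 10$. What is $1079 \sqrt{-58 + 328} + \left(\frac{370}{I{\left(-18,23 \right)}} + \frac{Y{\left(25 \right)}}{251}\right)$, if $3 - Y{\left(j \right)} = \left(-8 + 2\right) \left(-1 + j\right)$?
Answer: $\frac{94487}{2761} + 3237 \sqrt{30} \approx 17764.0$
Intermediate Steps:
$I{\left(m,R \right)} = \frac{10}{3} + \frac{R}{3}$ ($I{\left(m,R \right)} = \frac{R + 10}{3} = \frac{10 + R}{3} = \frac{10}{3} + \frac{R}{3}$)
$Y{\left(j \right)} = -3 + 6 j$ ($Y{\left(j \right)} = 3 - \left(-8 + 2\right) \left(-1 + j\right) = 3 - - 6 \left(-1 + j\right) = 3 - \left(6 - 6 j\right) = 3 + \left(-6 + 6 j\right) = -3 + 6 j$)
$1079 \sqrt{-58 + 328} + \left(\frac{370}{I{\left(-18,23 \right)}} + \frac{Y{\left(25 \right)}}{251}\right) = 1079 \sqrt{-58 + 328} + \left(\frac{370}{\frac{10}{3} + \frac{1}{3} \cdot 23} + \frac{-3 + 6 \cdot 25}{251}\right) = 1079 \sqrt{270} + \left(\frac{370}{\frac{10}{3} + \frac{23}{3}} + \left(-3 + 150\right) \frac{1}{251}\right) = 1079 \cdot 3 \sqrt{30} + \left(\frac{370}{11} + 147 \cdot \frac{1}{251}\right) = 3237 \sqrt{30} + \left(370 \cdot \frac{1}{11} + \frac{147}{251}\right) = 3237 \sqrt{30} + \left(\frac{370}{11} + \frac{147}{251}\right) = 3237 \sqrt{30} + \frac{94487}{2761} = \frac{94487}{2761} + 3237 \sqrt{30}$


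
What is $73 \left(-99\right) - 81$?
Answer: $-7308$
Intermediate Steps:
$73 \left(-99\right) - 81 = -7227 - 81 = -7308$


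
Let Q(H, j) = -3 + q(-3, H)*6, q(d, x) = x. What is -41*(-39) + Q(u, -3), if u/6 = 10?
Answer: 1956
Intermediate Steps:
u = 60 (u = 6*10 = 60)
Q(H, j) = -3 + 6*H (Q(H, j) = -3 + H*6 = -3 + 6*H)
-41*(-39) + Q(u, -3) = -41*(-39) + (-3 + 6*60) = 1599 + (-3 + 360) = 1599 + 357 = 1956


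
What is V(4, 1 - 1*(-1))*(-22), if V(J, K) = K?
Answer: -44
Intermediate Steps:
V(4, 1 - 1*(-1))*(-22) = (1 - 1*(-1))*(-22) = (1 + 1)*(-22) = 2*(-22) = -44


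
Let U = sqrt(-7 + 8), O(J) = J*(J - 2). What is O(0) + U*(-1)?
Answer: -1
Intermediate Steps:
O(J) = J*(-2 + J)
U = 1 (U = sqrt(1) = 1)
O(0) + U*(-1) = 0*(-2 + 0) + 1*(-1) = 0*(-2) - 1 = 0 - 1 = -1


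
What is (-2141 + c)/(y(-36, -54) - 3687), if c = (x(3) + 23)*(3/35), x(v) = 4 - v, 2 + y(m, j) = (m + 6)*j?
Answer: 74863/72415 ≈ 1.0338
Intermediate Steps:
y(m, j) = -2 + j*(6 + m) (y(m, j) = -2 + (m + 6)*j = -2 + (6 + m)*j = -2 + j*(6 + m))
c = 72/35 (c = ((4 - 1*3) + 23)*(3/35) = ((4 - 3) + 23)*(3*(1/35)) = (1 + 23)*(3/35) = 24*(3/35) = 72/35 ≈ 2.0571)
(-2141 + c)/(y(-36, -54) - 3687) = (-2141 + 72/35)/((-2 + 6*(-54) - 54*(-36)) - 3687) = -74863/(35*((-2 - 324 + 1944) - 3687)) = -74863/(35*(1618 - 3687)) = -74863/35/(-2069) = -74863/35*(-1/2069) = 74863/72415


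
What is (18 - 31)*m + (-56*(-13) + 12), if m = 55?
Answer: 25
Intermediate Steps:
(18 - 31)*m + (-56*(-13) + 12) = (18 - 31)*55 + (-56*(-13) + 12) = -13*55 + (728 + 12) = -715 + 740 = 25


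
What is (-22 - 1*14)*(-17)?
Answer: 612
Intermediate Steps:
(-22 - 1*14)*(-17) = (-22 - 14)*(-17) = -36*(-17) = 612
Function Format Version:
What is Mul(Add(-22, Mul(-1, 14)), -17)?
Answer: 612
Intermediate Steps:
Mul(Add(-22, Mul(-1, 14)), -17) = Mul(Add(-22, -14), -17) = Mul(-36, -17) = 612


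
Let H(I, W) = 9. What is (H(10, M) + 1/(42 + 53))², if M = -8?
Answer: 732736/9025 ≈ 81.190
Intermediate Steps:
(H(10, M) + 1/(42 + 53))² = (9 + 1/(42 + 53))² = (9 + 1/95)² = (856/95)² = 732736/9025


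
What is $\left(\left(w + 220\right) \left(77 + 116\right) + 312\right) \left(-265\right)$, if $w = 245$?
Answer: $-23865105$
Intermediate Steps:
$\left(\left(w + 220\right) \left(77 + 116\right) + 312\right) \left(-265\right) = \left(\left(245 + 220\right) \left(77 + 116\right) + 312\right) \left(-265\right) = \left(465 \cdot 193 + 312\right) \left(-265\right) = \left(89745 + 312\right) \left(-265\right) = 90057 \left(-265\right) = -23865105$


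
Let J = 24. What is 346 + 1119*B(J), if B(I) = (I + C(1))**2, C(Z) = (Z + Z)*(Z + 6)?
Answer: 1616182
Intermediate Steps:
C(Z) = 2*Z*(6 + Z) (C(Z) = (2*Z)*(6 + Z) = 2*Z*(6 + Z))
B(I) = (14 + I)**2 (B(I) = (I + 2*1*(6 + 1))**2 = (I + 2*1*7)**2 = (I + 14)**2 = (14 + I)**2)
346 + 1119*B(J) = 346 + 1119*(14 + 24)**2 = 346 + 1119*38**2 = 346 + 1119*1444 = 346 + 1615836 = 1616182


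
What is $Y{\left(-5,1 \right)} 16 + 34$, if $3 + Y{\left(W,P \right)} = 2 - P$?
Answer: $2$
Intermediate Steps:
$Y{\left(W,P \right)} = -1 - P$ ($Y{\left(W,P \right)} = -3 - \left(-2 + P\right) = -1 - P$)
$Y{\left(-5,1 \right)} 16 + 34 = \left(-1 - 1\right) 16 + 34 = \left(-2\right) 16 + 34 = -32 + 34 = 2$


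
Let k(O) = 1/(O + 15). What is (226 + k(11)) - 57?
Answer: 4395/26 ≈ 169.04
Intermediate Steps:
k(O) = 1/(15 + O)
(226 + k(11)) - 57 = (226 + 1/(15 + 11)) - 57 = (226 + 1/26) - 57 = 5877/26 - 57 = 4395/26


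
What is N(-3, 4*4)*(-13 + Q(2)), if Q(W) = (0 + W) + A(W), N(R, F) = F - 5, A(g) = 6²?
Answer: 275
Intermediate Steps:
A(g) = 36
N(R, F) = -5 + F
Q(W) = 36 + W (Q(W) = (0 + W) + 36 = W + 36 = 36 + W)
N(-3, 4*4)*(-13 + Q(2)) = (-5 + 4*4)*(-13 + (36 + 2)) = (-5 + 16)*(-13 + 38) = 11*25 = 275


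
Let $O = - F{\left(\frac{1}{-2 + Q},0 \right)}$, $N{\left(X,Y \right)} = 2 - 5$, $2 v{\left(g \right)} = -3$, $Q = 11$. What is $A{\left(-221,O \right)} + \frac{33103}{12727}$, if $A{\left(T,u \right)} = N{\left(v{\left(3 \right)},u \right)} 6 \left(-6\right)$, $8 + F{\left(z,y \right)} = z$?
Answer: $\frac{1407619}{12727} \approx 110.6$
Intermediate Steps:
$v{\left(g \right)} = - \frac{3}{2}$ ($v{\left(g \right)} = \frac{1}{2} \left(-3\right) = - \frac{3}{2}$)
$N{\left(X,Y \right)} = -3$ ($N{\left(X,Y \right)} = 2 - 5 = -3$)
$F{\left(z,y \right)} = -8 + z$
$O = \frac{71}{9}$ ($O = - (-8 + \frac{1}{-2 + 11}) = - (-8 + \frac{1}{9}) = \left(-1\right) \left(- \frac{71}{9}\right) = \frac{71}{9} \approx 7.8889$)
$A{\left(T,u \right)} = 108$ ($A{\left(T,u \right)} = \left(-3\right) 6 \left(-6\right) = \left(-18\right) \left(-6\right) = 108$)
$A{\left(-221,O \right)} + \frac{33103}{12727} = 108 + \frac{33103}{12727} = \frac{1407619}{12727}$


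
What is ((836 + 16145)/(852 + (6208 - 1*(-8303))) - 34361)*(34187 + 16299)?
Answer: -26650098436132/15363 ≈ -1.7347e+9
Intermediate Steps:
((836 + 16145)/(852 + (6208 - 1*(-8303))) - 34361)*(34187 + 16299) = (16981/(852 + (6208 + 8303)) - 34361)*50486 = (16981/(852 + 14511) - 34361)*50486 = (16981/15363 - 34361)*50486 = -527871062/15363*50486 = -26650098436132/15363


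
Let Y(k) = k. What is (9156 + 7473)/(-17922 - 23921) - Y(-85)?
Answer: 3540026/41843 ≈ 84.603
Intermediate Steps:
(9156 + 7473)/(-17922 - 23921) - Y(-85) = (9156 + 7473)/(-17922 - 23921) - 1*(-85) = 16629/(-41843) + 85 = 16629*(-1/41843) + 85 = -16629/41843 + 85 = 3540026/41843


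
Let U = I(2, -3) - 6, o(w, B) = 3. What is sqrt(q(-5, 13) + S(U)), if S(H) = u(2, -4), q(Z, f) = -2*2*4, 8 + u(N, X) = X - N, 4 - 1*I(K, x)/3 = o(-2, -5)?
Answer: I*sqrt(30) ≈ 5.4772*I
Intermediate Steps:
I(K, x) = 3 (I(K, x) = 12 - 3*3 = 12 - 9 = 3)
u(N, X) = -8 + X - N (u(N, X) = -8 + (X - N) = -8 + X - N)
U = -3 (U = 3 - 6 = -3)
q(Z, f) = -16 (q(Z, f) = -4*4 = -16)
S(H) = -14 (S(H) = -8 - 4 - 1*2 = -8 - 4 - 2 = -14)
sqrt(q(-5, 13) + S(U)) = sqrt(-16 - 14) = sqrt(-30) = I*sqrt(30)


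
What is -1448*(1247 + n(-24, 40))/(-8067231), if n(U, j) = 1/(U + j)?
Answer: 401277/1792718 ≈ 0.22384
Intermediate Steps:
-1448*(1247 + n(-24, 40))/(-8067231) = -1448*(1247 + 1/(-24 + 40))/(-8067231) = -1448*(1247 + 1/16)*(-1/8067231) = -1448*19953/16*(-1/8067231) = -3611493/2*(-1/8067231) = 401277/1792718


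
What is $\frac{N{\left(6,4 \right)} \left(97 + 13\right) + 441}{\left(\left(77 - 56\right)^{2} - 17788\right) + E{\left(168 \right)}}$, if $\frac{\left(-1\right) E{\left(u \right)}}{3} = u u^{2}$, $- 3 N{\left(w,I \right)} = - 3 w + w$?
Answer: $- \frac{881}{14242243} \approx -6.1858 \cdot 10^{-5}$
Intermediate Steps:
$N{\left(w,I \right)} = \frac{2 w}{3}$ ($N{\left(w,I \right)} = - \frac{- 3 w + w}{3} = - \frac{\left(-2\right) w}{3} = \frac{2 w}{3}$)
$E{\left(u \right)} = - 3 u^{3}$ ($E{\left(u \right)} = - 3 u u^{2} = - 3 u^{3}$)
$\frac{N{\left(6,4 \right)} \left(97 + 13\right) + 441}{\left(\left(77 - 56\right)^{2} - 17788\right) + E{\left(168 \right)}} = \frac{\frac{2}{3} \cdot 6 \left(97 + 13\right) + 441}{\left(\left(77 - 56\right)^{2} - 17788\right) - 3 \cdot 168^{3}} = \frac{4 \cdot 110 + 441}{\left(21^{2} - 17788\right) - 14224896} = \frac{440 + 441}{\left(441 - 17788\right) - 14224896} = \frac{881}{-17347 - 14224896} = \frac{881}{-14242243} = 881 \left(- \frac{1}{14242243}\right) = - \frac{881}{14242243}$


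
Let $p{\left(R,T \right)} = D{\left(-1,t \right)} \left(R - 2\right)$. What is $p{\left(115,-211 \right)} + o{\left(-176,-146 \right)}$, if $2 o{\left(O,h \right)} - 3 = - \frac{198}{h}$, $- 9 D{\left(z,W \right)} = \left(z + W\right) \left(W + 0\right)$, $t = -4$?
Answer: $- \frac{163549}{657} \approx -248.93$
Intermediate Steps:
$D{\left(z,W \right)} = - \frac{W \left(W + z\right)}{9}$ ($D{\left(z,W \right)} = - \frac{\left(z + W\right) \left(W + 0\right)}{9} = - \frac{\left(W + z\right) W}{9} = - \frac{W \left(W + z\right)}{9}$)
$o{\left(O,h \right)} = \frac{3}{2} - \frac{99}{h}$ ($o{\left(O,h \right)} = \frac{3}{2} + \frac{\left(-198\right) \frac{1}{h}}{2} = \frac{3}{2} - \frac{99}{h}$)
$p{\left(R,T \right)} = \frac{40}{9} - \frac{20 R}{9}$ ($p{\left(R,T \right)} = \left(- \frac{1}{9}\right) \left(-4\right) \left(-4 - 1\right) \left(R - 2\right) = \left(- \frac{1}{9}\right) \left(-4\right) \left(-5\right) \left(-2 + R\right) = - \frac{20 \left(-2 + R\right)}{9} = \frac{40}{9} - \frac{20 R}{9}$)
$p{\left(115,-211 \right)} + o{\left(-176,-146 \right)} = \left(\frac{40}{9} - \frac{2300}{9}\right) + \left(\frac{3}{2} - \frac{99}{-146}\right) = \left(\frac{40}{9} - \frac{2300}{9}\right) + \left(\frac{3}{2} - - \frac{99}{146}\right) = - \frac{2260}{9} + \left(\frac{3}{2} + \frac{99}{146}\right) = - \frac{2260}{9} + \frac{159}{73} = - \frac{163549}{657}$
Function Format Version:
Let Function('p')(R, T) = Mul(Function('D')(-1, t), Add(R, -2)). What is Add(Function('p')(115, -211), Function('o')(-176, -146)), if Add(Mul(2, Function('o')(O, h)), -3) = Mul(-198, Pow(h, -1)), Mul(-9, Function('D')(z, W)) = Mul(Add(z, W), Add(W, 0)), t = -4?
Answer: Rational(-163549, 657) ≈ -248.93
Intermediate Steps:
Function('D')(z, W) = Mul(Rational(-1, 9), W, Add(W, z)) (Function('D')(z, W) = Mul(Rational(-1, 9), Mul(Add(z, W), Add(W, 0))) = Mul(Rational(-1, 9), Mul(Add(W, z), W)) = Mul(Rational(-1, 9), Mul(W, Add(W, z))) = Mul(Rational(-1, 9), W, Add(W, z)))
Function('o')(O, h) = Add(Rational(3, 2), Mul(-99, Pow(h, -1))) (Function('o')(O, h) = Add(Rational(3, 2), Mul(Rational(1, 2), Mul(-198, Pow(h, -1)))) = Add(Rational(3, 2), Mul(-99, Pow(h, -1))))
Function('p')(R, T) = Add(Rational(40, 9), Mul(Rational(-20, 9), R)) (Function('p')(R, T) = Mul(Mul(Rational(-1, 9), -4, Add(-4, -1)), Add(R, -2)) = Mul(Mul(Rational(-1, 9), -4, -5), Add(-2, R)) = Mul(Rational(-20, 9), Add(-2, R)) = Add(Rational(40, 9), Mul(Rational(-20, 9), R)))
Add(Function('p')(115, -211), Function('o')(-176, -146)) = Add(Add(Rational(40, 9), Mul(Rational(-20, 9), 115)), Add(Rational(3, 2), Mul(-99, Pow(-146, -1)))) = Add(Add(Rational(40, 9), Rational(-2300, 9)), Add(Rational(3, 2), Mul(-99, Rational(-1, 146)))) = Add(Rational(-2260, 9), Add(Rational(3, 2), Rational(99, 146))) = Add(Rational(-2260, 9), Rational(159, 73)) = Rational(-163549, 657)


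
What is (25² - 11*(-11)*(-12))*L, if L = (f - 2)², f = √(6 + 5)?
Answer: -12405 + 3308*√11 ≈ -1433.6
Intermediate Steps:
f = √11 ≈ 3.3166
L = (-2 + √11)² (L = (√11 - 2)² = (-2 + √11)² ≈ 1.7335)
(25² - 11*(-11)*(-12))*L = (25² - 11*(-11)*(-12))*(2 - √11)² = (625 - (-121)*(-12))*(2 - √11)² = (625 - 1*1452)*(2 - √11)² = (625 - 1452)*(2 - √11)² = -827*(2 - √11)²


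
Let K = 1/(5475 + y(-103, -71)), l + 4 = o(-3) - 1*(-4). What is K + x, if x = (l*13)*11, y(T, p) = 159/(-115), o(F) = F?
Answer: -270040799/629466 ≈ -429.00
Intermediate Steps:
y(T, p) = -159/115 (y(T, p) = 159*(-1/115) = -159/115)
l = -3 (l = -4 + (-3 - 1*(-4)) = -4 + (-3 + 4) = -4 + 1 = -3)
K = 115/629466 (K = 1/(5475 - 159/115) = 1/(629466/115) = 115/629466 ≈ 0.00018269)
x = -429 (x = -3*13*11 = -39*11 = -429)
K + x = 115/629466 - 429 = -270040799/629466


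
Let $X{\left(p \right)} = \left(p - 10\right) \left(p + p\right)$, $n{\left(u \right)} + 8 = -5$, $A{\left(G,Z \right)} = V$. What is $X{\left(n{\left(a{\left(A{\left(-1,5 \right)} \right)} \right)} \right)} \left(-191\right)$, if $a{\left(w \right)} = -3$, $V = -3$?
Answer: $-114218$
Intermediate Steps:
$A{\left(G,Z \right)} = -3$
$n{\left(u \right)} = -13$ ($n{\left(u \right)} = -8 - 5 = -13$)
$X{\left(p \right)} = 2 p \left(-10 + p\right)$ ($X{\left(p \right)} = \left(-10 + p\right) 2 p = 2 p \left(-10 + p\right)$)
$X{\left(n{\left(a{\left(A{\left(-1,5 \right)} \right)} \right)} \right)} \left(-191\right) = 2 \left(-13\right) \left(-10 - 13\right) \left(-191\right) = 2 \left(-13\right) \left(-23\right) \left(-191\right) = 598 \left(-191\right) = -114218$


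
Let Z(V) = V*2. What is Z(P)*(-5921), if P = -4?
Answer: 47368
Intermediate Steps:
Z(V) = 2*V
Z(P)*(-5921) = (2*(-4))*(-5921) = -8*(-5921) = 47368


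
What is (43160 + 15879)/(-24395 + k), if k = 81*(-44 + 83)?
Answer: -59039/21236 ≈ -2.7801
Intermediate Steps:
k = 3159 (k = 81*39 = 3159)
(43160 + 15879)/(-24395 + k) = (43160 + 15879)/(-24395 + 3159) = 59039/(-21236) = 59039*(-1/21236) = -59039/21236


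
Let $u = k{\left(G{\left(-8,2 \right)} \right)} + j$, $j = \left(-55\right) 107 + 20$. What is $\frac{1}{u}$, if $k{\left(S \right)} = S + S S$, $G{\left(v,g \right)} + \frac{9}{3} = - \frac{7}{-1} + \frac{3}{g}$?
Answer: $- \frac{4}{23317} \approx -0.00017155$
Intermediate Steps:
$G{\left(v,g \right)} = 4 + \frac{3}{g}$ ($G{\left(v,g \right)} = -3 + \left(- \frac{7}{-1} + \frac{3}{g}\right) = -3 + \left(\left(-7\right) \left(-1\right) + \frac{3}{g}\right) = -3 + \left(7 + \frac{3}{g}\right) = 4 + \frac{3}{g}$)
$k{\left(S \right)} = S + S^{2}$
$j = -5865$ ($j = -5885 + 20 = -5865$)
$u = - \frac{23317}{4}$ ($u = \left(4 + \frac{3}{2}\right) \left(1 + \left(4 + \frac{3}{2}\right)\right) - 5865 = \frac{11 \left(1 + \frac{11}{2}\right)}{2} - 5865 = \frac{11}{2} \cdot \frac{13}{2} - 5865 = \frac{143}{4} - 5865 = - \frac{23317}{4} \approx -5829.3$)
$\frac{1}{u} = \frac{1}{- \frac{23317}{4}} = - \frac{4}{23317}$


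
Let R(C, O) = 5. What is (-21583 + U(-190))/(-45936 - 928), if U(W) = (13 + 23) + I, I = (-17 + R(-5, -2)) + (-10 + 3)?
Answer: 10783/23432 ≈ 0.46018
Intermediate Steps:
I = -19 (I = (-17 + 5) + (-10 + 3) = -12 - 7 = -19)
U(W) = 17 (U(W) = (13 + 23) - 19 = 36 - 19 = 17)
(-21583 + U(-190))/(-45936 - 928) = (-21583 + 17)/(-45936 - 928) = -21566/(-46864) = -21566*(-1/46864) = 10783/23432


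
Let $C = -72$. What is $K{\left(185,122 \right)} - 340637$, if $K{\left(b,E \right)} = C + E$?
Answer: $-340587$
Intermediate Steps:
$K{\left(b,E \right)} = -72 + E$
$K{\left(185,122 \right)} - 340637 = \left(-72 + 122\right) - 340637 = 50 - 340637 = -340587$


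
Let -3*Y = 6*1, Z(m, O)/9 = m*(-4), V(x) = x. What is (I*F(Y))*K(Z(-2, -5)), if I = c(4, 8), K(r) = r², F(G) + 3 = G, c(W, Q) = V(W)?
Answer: -103680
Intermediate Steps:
c(W, Q) = W
Z(m, O) = -36*m (Z(m, O) = 9*(m*(-4)) = 9*(-4*m) = -36*m)
Y = -2 ≈ -2.0000
F(G) = -3 + G
I = 4
(I*F(Y))*K(Z(-2, -5)) = (4*(-3 - 2))*(-36*(-2))² = (4*(-5))*72² = -20*5184 = -103680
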